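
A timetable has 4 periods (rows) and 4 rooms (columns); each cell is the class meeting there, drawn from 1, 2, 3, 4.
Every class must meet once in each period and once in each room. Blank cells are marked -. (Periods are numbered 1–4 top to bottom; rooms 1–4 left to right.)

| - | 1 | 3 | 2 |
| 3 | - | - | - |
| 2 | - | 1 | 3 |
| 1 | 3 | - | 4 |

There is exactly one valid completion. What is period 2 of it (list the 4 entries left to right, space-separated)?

Period 2, room 4: period 2 has {3} and room 4 has {2, 3, 4}, leaving only 1.
Period 1, room 1: period 1 has {1, 2, 3} and room 1 has {1, 2, 3}, leaving only 4.
Period 3, room 2: period 3 has {1, 2, 3} and room 2 has {1, 3}, leaving only 4.
Period 2, room 2: period 2 has {1, 3} and room 2 has {1, 3, 4}, leaving only 2.
Period 2, room 3: period 2 has {1, 2, 3} and room 3 has {1, 3}, leaving only 4.
So period 2 reads: 3 2 4 1.

3 2 4 1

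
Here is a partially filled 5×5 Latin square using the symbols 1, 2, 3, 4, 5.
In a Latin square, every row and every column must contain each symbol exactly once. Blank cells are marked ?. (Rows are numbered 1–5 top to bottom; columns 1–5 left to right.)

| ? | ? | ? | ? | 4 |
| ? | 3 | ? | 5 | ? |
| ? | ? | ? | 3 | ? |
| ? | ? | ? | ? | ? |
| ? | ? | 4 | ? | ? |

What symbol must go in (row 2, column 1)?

Row 2, column 1 is narrowed to {1, 2, 4}.
If it were 1, then row 2, column 5 would be left with no valid symbol.
If it were 2, then row 2, column 5 would be left with no valid symbol.
So row 2, column 1 must be 4.

4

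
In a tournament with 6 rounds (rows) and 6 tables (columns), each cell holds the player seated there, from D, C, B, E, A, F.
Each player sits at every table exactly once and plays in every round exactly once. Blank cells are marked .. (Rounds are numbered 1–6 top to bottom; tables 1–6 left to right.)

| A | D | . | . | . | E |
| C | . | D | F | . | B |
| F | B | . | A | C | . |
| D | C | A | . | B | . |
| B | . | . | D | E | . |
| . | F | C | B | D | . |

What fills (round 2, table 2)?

E

Round 1, table 4: round 1 has {D, E, A} and table 4 has {D, B, A, F}, leaving only C.
Round 1, table 5: round 1 has {D, C, E, A} and table 5 has {D, C, B, E}, leaving only F.
Round 1, table 3: round 1 has {D, C, E, A, F} and table 3 has {D, C, A}, leaving only B.
Round 2, table 5: round 2 has {D, C, B, F} and table 5 has {D, C, B, E, F}, leaving only A.
Round 2 already has {D, C, B, A, F} and table 2 already has {D, C, B, F}, so round 2, table 2 must be E.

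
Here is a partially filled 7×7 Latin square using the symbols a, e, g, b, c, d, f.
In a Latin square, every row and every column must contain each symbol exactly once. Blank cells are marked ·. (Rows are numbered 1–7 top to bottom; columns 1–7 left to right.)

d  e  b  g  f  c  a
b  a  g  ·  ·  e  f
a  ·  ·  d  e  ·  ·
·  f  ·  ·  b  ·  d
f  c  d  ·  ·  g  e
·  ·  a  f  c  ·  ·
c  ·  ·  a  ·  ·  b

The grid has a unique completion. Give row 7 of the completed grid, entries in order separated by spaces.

c d e a g f b

Row 2, column 4: row 2 has {a, e, g, b, f} and column 4 has {a, g, d, f}, leaving only c.
Row 2, column 5: row 2 has {a, e, g, b, c, f} and column 5 has {e, b, c, f}, leaving only d.
Row 7, column 5: row 7 has {a, b, c} and column 5 has {e, b, c, d, f}, leaving only g.
Row 7, column 2: row 7 has {a, g, b, c} and column 2 has {a, e, c, f}, leaving only d.
Row 7, column 6: row 7 has {a, g, b, c, d} and column 6 has {e, g, c}, leaving only f.
Row 7, column 3: row 7 has {a, g, b, c, d, f} and column 3 has {a, g, b, d}, leaving only e.
So row 7 reads: c d e a g f b.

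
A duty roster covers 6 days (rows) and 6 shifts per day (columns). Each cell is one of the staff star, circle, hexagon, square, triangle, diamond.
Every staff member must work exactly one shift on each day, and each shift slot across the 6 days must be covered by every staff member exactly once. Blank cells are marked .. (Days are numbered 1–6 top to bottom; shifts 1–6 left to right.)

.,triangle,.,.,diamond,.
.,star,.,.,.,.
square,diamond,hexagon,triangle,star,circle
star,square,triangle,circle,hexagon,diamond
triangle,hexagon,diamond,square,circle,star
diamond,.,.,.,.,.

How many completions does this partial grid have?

4

Day 1, shift 1: eliminating its day and shift leaves {circle, hexagon}.
Day 1, shift 3: eliminating its day and shift leaves {star, circle, square}.
Day 1, shift 4: eliminating its day and shift leaves {star, hexagon}.
Day 1, shift 6: eliminating its day and shift leaves {hexagon, square}.
Day 2, shift 1: eliminating its day and shift leaves {circle, hexagon}.
Day 2, shift 3: eliminating its day and shift leaves {circle, square}.
Day 2, shift 4: eliminating its day and shift leaves {hexagon, diamond}.
Day 2, shift 5: eliminating its day and shift leaves {square, triangle}.
Day 2, shift 6: eliminating its day and shift leaves {hexagon, square, triangle}.
Day 6, shift 2: eliminating its day and shift leaves {circle}.
Day 6, shift 3: eliminating its day and shift leaves {star, circle, square}.
Day 6, shift 4: eliminating its day and shift leaves {star, hexagon}.
Day 6, shift 5: eliminating its day and shift leaves {square, triangle}.
Day 6, shift 6: eliminating its day and shift leaves {hexagon, square, triangle}.
Enumerating the assignments across these blanks that avoid any day or shift repeat gives 4 completions.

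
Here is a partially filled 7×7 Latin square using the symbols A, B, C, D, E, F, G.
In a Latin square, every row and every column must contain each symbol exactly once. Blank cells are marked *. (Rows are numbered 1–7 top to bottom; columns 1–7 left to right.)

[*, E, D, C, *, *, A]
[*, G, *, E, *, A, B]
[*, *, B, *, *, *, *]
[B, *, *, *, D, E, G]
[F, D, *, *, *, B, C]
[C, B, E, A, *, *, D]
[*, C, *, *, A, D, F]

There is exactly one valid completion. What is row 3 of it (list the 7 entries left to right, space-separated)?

A F B D G C E

Row 3, column 7: row 3 has {B} and column 7 has {A, B, C, D, F, G}, leaving only E.
Row 1, column 1: row 1 has {A, C, D, E} and column 1 has {B, C, F}, leaving only G.
Row 1, column 6: row 1 has {A, C, D, E, G} and column 6 has {A, B, D, E}, leaving only F.
Row 1, column 5: row 1 has {A, C, D, E, F, G} and column 5 has {A, D}, leaving only B.
Row 2, column 1: row 2 has {A, B, E, G} and column 1 has {B, C, F, G}, leaving only D.
Row 3, column 1: row 3 has {B, E} and column 1 has {B, C, D, F, G}, leaving only A.
Row 3, column 2: row 3 has {A, B, E} and column 2 has {B, C, D, E, G}, leaving only F.
Row 4, column 2: row 4 has {B, D, E, G} and column 2 has {B, C, D, E, F, G}, leaving only A.
Row 4, column 4: row 4 has {A, B, D, E, G} and column 4 has {A, C, E}, leaving only F.
Row 4, column 3: row 4 has {A, B, D, E, F, G} and column 3 has {B, D, E}, leaving only C.
Row 2, column 3: row 2 has {A, B, D, E, G} and column 3 has {B, C, D, E}, leaving only F.
Row 2, column 5: row 2 has {A, B, D, E, F, G} and column 5 has {A, B, D}, leaving only C.
Row 3, column 5: row 3 has {A, B, E, F} and column 5 has {A, B, C, D}, leaving only G.
Row 3, column 4: row 3 has {A, B, E, F, G} and column 4 has {A, C, E, F}, leaving only D.
Row 3, column 6: row 3 has {A, B, D, E, F, G} and column 6 has {A, B, D, E, F}, leaving only C.
So row 3 reads: A F B D G C E.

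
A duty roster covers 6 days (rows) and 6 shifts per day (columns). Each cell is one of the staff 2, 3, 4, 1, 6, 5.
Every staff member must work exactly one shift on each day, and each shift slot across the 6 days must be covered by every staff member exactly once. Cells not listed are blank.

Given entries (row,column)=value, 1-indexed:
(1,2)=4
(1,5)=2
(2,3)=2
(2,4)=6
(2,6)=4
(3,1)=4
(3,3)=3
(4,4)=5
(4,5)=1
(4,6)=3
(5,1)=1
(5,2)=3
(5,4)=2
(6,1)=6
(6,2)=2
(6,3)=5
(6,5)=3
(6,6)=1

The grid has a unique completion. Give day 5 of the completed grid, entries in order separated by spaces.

Day 2, shift 5: day 2 has {2, 4, 6} and shift 5 has {2, 3, 1}, leaving only 5.
Day 2, shift 1: day 2 has {2, 4, 6, 5} and shift 1 has {4, 1, 6}, leaving only 3.
Day 1, shift 1: day 1 has {2, 4} and shift 1 has {3, 4, 1, 6}, leaving only 5.
Day 1, shift 6: day 1 has {2, 4, 5} and shift 6 has {3, 4, 1}, leaving only 6.
Day 5, shift 6: day 5 has {2, 3, 1} and shift 6 has {3, 4, 1, 6}, leaving only 5.
Day 1, shift 3: day 1 has {2, 4, 6, 5} and shift 3 has {2, 3, 5}, leaving only 1.
Day 1, shift 4: day 1 has {2, 4, 1, 6, 5} and shift 4 has {2, 6, 5}, leaving only 3.
Day 2, shift 2: day 2 has {2, 3, 4, 6, 5} and shift 2 has {2, 3, 4}, leaving only 1.
Day 3, shift 4: day 3 has {3, 4} and shift 4 has {2, 3, 6, 5}, leaving only 1.
Day 3, shift 5: day 3 has {3, 4, 1} and shift 5 has {2, 3, 1, 5}, leaving only 6.
Day 5, shift 5: day 5 has {2, 3, 1, 5} and shift 5 has {2, 3, 1, 6, 5}, leaving only 4.
Day 5, shift 3: day 5 has {2, 3, 4, 1, 5} and shift 3 has {2, 3, 1, 5}, leaving only 6.
So day 5 reads: 1 3 6 2 4 5.

1 3 6 2 4 5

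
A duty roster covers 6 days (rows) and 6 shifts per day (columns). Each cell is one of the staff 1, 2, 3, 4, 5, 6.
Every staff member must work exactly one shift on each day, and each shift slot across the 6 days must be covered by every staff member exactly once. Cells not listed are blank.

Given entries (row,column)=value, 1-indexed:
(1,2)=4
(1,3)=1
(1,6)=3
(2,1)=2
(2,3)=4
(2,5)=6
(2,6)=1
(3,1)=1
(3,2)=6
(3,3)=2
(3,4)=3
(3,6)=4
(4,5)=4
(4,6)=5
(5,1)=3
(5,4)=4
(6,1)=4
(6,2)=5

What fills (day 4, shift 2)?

1

Day 2, shift 2: day 2 has {1, 2, 4, 6} and shift 2 has {4, 5, 6}, leaving only 3.
Day 2, shift 4: day 2 has {1, 2, 3, 4, 6} and shift 4 has {3, 4}, leaving only 5.
Day 3, shift 5: day 3 has {1, 2, 3, 4, 6} and shift 5 has {4, 6}, leaving only 5.
Day 1, shift 5: day 1 has {1, 3, 4} and shift 5 has {4, 5, 6}, leaving only 2.
Day 1, shift 4: day 1 has {1, 2, 3, 4} and shift 4 has {3, 4, 5}, leaving only 6.
Day 1, shift 1: day 1 has {1, 2, 3, 4, 6} and shift 1 has {1, 2, 3, 4}, leaving only 5.
Day 4, shift 1: day 4 has {4, 5} and shift 1 has {1, 2, 3, 4, 5}, leaving only 6.
Day 4, shift 3: day 4 has {4, 5, 6} and shift 3 has {1, 2, 4}, leaving only 3.
Day 5, shift 5: day 5 has {3, 4} and shift 5 has {2, 4, 5, 6}, leaving only 1.
Day 5, shift 2: day 5 has {1, 3, 4} and shift 2 has {3, 4, 5, 6}, leaving only 2.
Day 4 already has {3, 4, 5, 6} and shift 2 already has {2, 3, 4, 5, 6}, so day 4, shift 2 must be 1.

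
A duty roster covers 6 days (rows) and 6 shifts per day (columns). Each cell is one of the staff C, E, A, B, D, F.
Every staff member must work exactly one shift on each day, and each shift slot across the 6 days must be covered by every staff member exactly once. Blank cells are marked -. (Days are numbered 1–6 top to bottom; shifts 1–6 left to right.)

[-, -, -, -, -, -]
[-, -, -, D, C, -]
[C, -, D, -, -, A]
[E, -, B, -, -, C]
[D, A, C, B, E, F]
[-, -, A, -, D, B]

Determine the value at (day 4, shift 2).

Day 2, shift 6: day 2 has {C, D} and shift 6 has {C, A, B, F}, leaving only E.
Day 1, shift 6: day 1 has {} and shift 6 has {C, E, A, B, F}, leaving only D.
Day 2, shift 3: day 2 has {C, E, D} and shift 3 has {C, A, B, D}, leaving only F.
Day 1, shift 3: day 1 has {D} and shift 3 has {C, A, B, D, F}, leaving only E.
Day 2, shift 2: day 2 has {C, E, D, F} and shift 2 has {A}, leaving only B.
Day 2, shift 1: day 2 has {C, E, B, D, F} and shift 1 has {C, E, D}, leaving only A.
Day 6, shift 1: day 6 has {A, B, D} and shift 1 has {C, E, A, D}, leaving only F.
Day 1, shift 1: day 1 has {E, D} and shift 1 has {C, E, A, D, F}, leaving only B.
Day 4, shift 2 is narrowed to {D, F}.
If it were F, then day 6, shift 2 would be left with no valid symbol.
So day 4, shift 2 must be D.

D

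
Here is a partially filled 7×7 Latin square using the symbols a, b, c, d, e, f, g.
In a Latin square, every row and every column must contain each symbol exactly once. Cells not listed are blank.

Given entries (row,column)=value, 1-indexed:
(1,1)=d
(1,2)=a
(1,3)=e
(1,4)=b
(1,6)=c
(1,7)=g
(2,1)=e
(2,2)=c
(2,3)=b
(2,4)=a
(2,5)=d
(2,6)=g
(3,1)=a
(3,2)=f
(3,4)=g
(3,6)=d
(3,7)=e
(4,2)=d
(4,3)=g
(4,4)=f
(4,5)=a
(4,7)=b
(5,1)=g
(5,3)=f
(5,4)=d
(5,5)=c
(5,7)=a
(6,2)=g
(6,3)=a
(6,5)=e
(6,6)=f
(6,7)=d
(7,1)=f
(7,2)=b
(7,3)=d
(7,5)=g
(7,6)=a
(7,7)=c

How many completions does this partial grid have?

Row 1, column 5: eliminating its row and column leaves {f}.
Row 2, column 7: eliminating its row and column leaves {f}.
Row 3, column 3: eliminating its row and column leaves {c}.
Row 3, column 5: eliminating its row and column leaves {b}.
Row 4, column 1: eliminating its row and column leaves {c}.
Row 4, column 6: eliminating its row and column leaves {e}.
Row 5, column 2: eliminating its row and column leaves {e}.
Row 5, column 6: eliminating its row and column leaves {b, e}.
Row 6, column 1: eliminating its row and column leaves {b, c}.
Row 6, column 4: eliminating its row and column leaves {c}.
Row 7, column 4: eliminating its row and column leaves {e}.
Only one assignment across all blanks avoids any row or column repeat, giving 1 completion.

1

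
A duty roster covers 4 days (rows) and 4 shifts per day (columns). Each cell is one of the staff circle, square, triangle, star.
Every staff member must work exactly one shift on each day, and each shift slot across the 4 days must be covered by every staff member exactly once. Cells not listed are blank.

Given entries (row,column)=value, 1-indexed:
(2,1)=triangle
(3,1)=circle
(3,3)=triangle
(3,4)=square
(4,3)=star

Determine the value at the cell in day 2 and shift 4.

star

Day 3, shift 2: day 3 has {circle, square, triangle} and shift 2 has {}, leaving only star.
Day 4, shift 1: day 4 has {star} and shift 1 has {circle, triangle}, leaving only square.
Day 1, shift 1: day 1 has {} and shift 1 has {circle, square, triangle}, leaving only star.
Day 2, shift 4 is narrowed to {circle, star}.
If it were circle, then day 4, shift 4 would be left with no valid symbol.
So day 2, shift 4 must be star.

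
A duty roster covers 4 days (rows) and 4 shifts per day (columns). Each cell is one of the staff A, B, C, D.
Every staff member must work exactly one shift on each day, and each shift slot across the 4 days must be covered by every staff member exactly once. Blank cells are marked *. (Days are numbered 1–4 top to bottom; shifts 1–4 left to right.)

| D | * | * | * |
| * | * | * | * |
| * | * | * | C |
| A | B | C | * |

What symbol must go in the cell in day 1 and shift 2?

C

Day 3, shift 1: day 3 has {C} and shift 1 has {A, D}, leaving only B.
Day 2, shift 1: day 2 has {} and shift 1 has {A, B, D}, leaving only C.
Day 4, shift 4: day 4 has {A, B, C} and shift 4 has {C}, leaving only D.
Day 1, shift 2 is narrowed to {A, C}.
If it were A, then day 1, shift 4 would be left with no valid symbol.
So day 1, shift 2 must be C.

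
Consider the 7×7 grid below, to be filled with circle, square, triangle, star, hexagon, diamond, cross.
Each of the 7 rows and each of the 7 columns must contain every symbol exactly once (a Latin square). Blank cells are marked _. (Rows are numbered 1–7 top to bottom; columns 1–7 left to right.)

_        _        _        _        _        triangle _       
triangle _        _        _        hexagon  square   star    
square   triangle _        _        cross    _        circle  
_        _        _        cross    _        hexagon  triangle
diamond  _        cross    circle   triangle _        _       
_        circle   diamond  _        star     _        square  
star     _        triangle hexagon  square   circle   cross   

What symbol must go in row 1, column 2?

hexagon

Row 2, column 3: row 2 has {square, triangle, star, hexagon} and column 3 has {triangle, diamond, cross}, leaving only circle.
Row 2, column 4: row 2 has {circle, square, triangle, star, hexagon} and column 4 has {circle, hexagon, cross}, leaving only diamond.
Row 2, column 2: row 2 has {circle, square, triangle, star, hexagon, diamond} and column 2 has {circle, triangle}, leaving only cross.
Row 3, column 4: row 3 has {circle, square, triangle, cross} and column 4 has {circle, hexagon, diamond, cross}, leaving only star.
Row 1, column 4: row 1 has {triangle} and column 4 has {circle, star, hexagon, diamond, cross}, leaving only square.
Row 3, column 3: row 3 has {circle, square, triangle, star, cross} and column 3 has {circle, triangle, diamond, cross}, leaving only hexagon.
Row 1, column 3: row 1 has {square, triangle} and column 3 has {circle, triangle, hexagon, diamond, cross}, leaving only star.
Row 3, column 6: row 3 has {circle, square, triangle, star, hexagon, cross} and column 6 has {circle, square, triangle, hexagon}, leaving only diamond.
Row 4, column 1: row 4 has {triangle, hexagon, cross} and column 1 has {square, triangle, star, diamond}, leaving only circle.
Row 4, column 3: row 4 has {circle, triangle, hexagon, cross} and column 3 has {circle, triangle, star, hexagon, diamond, cross}, leaving only square.
Row 4, column 5: row 4 has {circle, square, triangle, hexagon, cross} and column 5 has {square, triangle, star, hexagon, cross}, leaving only diamond.
Row 1, column 5: row 1 has {square, triangle, star} and column 5 has {square, triangle, star, hexagon, diamond, cross}, leaving only circle.
Row 4, column 2: row 4 has {circle, square, triangle, hexagon, diamond, cross} and column 2 has {circle, triangle, cross}, leaving only star.
Row 5, column 6: row 5 has {circle, triangle, diamond, cross} and column 6 has {circle, square, triangle, hexagon, diamond}, leaving only star.
Row 5, column 7: row 5 has {circle, triangle, star, diamond, cross} and column 7 has {circle, square, triangle, star, cross}, leaving only hexagon.
Row 1, column 7: row 1 has {circle, square, triangle, star} and column 7 has {circle, square, triangle, star, hexagon, cross}, leaving only diamond.
Row 1 already has {circle, square, triangle, star, diamond} and column 2 already has {circle, triangle, star, cross}, so row 1, column 2 must be hexagon.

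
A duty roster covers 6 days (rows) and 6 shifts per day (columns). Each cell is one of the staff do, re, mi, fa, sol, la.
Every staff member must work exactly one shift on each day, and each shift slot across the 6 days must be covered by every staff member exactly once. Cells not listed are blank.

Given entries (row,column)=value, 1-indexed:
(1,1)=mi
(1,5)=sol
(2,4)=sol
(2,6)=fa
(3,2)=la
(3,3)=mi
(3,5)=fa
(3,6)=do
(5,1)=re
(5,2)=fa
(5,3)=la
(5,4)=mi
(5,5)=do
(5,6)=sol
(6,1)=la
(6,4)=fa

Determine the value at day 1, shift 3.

Day 2, shift 1: day 2 has {fa, sol} and shift 1 has {re, mi, la}, leaving only do.
Day 2, shift 3: day 2 has {do, fa, sol} and shift 3 has {mi, la}, leaving only re.
Day 2, shift 2: day 2 has {do, re, fa, sol} and shift 2 has {fa, la}, leaving only mi.
Day 2, shift 5: day 2 has {do, re, mi, fa, sol} and shift 5 has {do, fa, sol}, leaving only la.
Day 3, shift 1: day 3 has {do, mi, fa, la} and shift 1 has {do, re, mi, la}, leaving only sol.
Day 3, shift 4: day 3 has {do, mi, fa, sol, la} and shift 4 has {mi, fa, sol}, leaving only re.
Day 4, shift 1: day 4 has {} and shift 1 has {do, re, mi, sol, la}, leaving only fa.
Day 1, shift 3 is narrowed to {do, fa}.
If it were do, then day 1, shift 6 would be left with no valid symbol.
So day 1, shift 3 must be fa.

fa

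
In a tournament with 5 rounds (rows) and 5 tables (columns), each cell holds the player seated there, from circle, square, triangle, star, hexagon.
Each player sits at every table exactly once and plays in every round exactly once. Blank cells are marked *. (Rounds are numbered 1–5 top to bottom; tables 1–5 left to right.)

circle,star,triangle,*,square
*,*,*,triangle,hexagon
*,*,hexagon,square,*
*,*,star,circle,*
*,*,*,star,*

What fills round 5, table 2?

Round 1, table 4: round 1 has {circle, square, triangle, star} and table 4 has {circle, square, triangle, star}, leaving only hexagon.
Round 4, table 5: round 4 has {circle, star} and table 5 has {square, hexagon}, leaving only triangle.
Round 5, table 5: round 5 has {star} and table 5 has {square, triangle, hexagon}, leaving only circle.
Round 3, table 5: round 3 has {square, hexagon} and table 5 has {circle, square, triangle, hexagon}, leaving only star.
Round 3, table 1: round 3 has {square, star, hexagon} and table 1 has {circle}, leaving only triangle.
Round 3, table 2: round 3 has {square, triangle, star, hexagon} and table 2 has {star}, leaving only circle.
Round 2, table 2: round 2 has {triangle, hexagon} and table 2 has {circle, star}, leaving only square.
Round 2, table 1: round 2 has {square, triangle, hexagon} and table 1 has {circle, triangle}, leaving only star.
Round 2, table 3: round 2 has {square, triangle, star, hexagon} and table 3 has {triangle, star, hexagon}, leaving only circle.
Round 4, table 2: round 4 has {circle, triangle, star} and table 2 has {circle, square, star}, leaving only hexagon.
Round 5 already has {circle, star} and table 2 already has {circle, square, star, hexagon}, so round 5, table 2 must be triangle.

triangle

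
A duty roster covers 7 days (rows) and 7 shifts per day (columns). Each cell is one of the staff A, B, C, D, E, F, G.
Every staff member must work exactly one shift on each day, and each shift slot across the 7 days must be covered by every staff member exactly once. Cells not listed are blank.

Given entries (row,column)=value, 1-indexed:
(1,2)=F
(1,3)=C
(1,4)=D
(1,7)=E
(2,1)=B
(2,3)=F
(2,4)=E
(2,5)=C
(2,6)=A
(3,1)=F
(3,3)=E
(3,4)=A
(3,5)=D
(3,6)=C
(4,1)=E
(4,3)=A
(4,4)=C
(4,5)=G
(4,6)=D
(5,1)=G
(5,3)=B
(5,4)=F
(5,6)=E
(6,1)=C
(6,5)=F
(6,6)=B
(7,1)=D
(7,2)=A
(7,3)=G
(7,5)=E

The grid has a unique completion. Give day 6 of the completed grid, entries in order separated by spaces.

C E D G F B A

Day 6, shift 3: day 6 has {B, C, F} and shift 3 has {A, B, C, E, F, G}, leaving only D.
Day 6, shift 4: day 6 has {B, C, D, F} and shift 4 has {A, C, D, E, F}, leaving only G.
Day 6, shift 2: day 6 has {B, C, D, F, G} and shift 2 has {A, F}, leaving only E.
Day 6, shift 7: day 6 has {B, C, D, E, F, G} and shift 7 has {E}, leaving only A.
So day 6 reads: C E D G F B A.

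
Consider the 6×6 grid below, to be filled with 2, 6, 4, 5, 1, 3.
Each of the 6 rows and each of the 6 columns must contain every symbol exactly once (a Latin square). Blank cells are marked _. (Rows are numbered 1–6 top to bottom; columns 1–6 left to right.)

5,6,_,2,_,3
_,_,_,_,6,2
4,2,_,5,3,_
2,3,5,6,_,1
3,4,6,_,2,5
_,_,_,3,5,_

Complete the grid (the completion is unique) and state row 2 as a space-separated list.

1 5 3 4 6 2

Row 2, column 1: row 2 has {2, 6} and column 1 has {2, 4, 5, 3}, leaving only 1.
Row 2, column 2: row 2 has {2, 6, 1} and column 2 has {2, 6, 4, 3}, leaving only 5.
Row 2, column 4: row 2 has {2, 6, 5, 1} and column 4 has {2, 6, 5, 3}, leaving only 4.
Row 2, column 3: row 2 has {2, 6, 4, 5, 1} and column 3 has {6, 5}, leaving only 3.
So row 2 reads: 1 5 3 4 6 2.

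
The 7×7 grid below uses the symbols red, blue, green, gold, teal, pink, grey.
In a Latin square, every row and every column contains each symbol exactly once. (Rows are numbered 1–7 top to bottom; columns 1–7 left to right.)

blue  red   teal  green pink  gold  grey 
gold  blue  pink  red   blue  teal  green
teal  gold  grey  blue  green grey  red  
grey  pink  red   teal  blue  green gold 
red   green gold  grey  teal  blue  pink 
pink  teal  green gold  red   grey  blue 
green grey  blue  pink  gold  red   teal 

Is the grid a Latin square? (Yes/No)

Row 3 contains grey twice (at columns 3 and 6); row 2 is also not a permutation.

No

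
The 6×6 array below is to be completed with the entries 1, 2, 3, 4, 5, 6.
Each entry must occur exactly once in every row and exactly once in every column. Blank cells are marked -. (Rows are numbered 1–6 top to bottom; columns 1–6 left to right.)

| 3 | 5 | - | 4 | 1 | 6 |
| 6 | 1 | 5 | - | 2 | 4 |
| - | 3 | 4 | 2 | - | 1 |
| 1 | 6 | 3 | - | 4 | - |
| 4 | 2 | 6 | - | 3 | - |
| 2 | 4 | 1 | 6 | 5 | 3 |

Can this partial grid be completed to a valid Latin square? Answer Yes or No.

No row or column among the givens repeats a symbol, and propagating forced cells runs into no contradiction.
One valid completion exists (for instance, 3 5 2 4 1 6 / 6 1 5 3 2 4 / 5 3 4 2 6 1 / 1 6 3 5 4 2 / 4 2 6 1 3 5 / 2 4 1 6 5 3).

Yes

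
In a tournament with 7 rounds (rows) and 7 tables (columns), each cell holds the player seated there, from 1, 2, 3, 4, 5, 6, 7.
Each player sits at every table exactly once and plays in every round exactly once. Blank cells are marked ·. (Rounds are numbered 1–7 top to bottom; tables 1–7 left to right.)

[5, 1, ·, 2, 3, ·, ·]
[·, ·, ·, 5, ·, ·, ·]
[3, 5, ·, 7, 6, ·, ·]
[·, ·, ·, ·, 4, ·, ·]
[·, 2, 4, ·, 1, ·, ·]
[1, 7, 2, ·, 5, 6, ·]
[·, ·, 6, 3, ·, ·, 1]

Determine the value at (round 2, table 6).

Round 1, table 3: round 1 has {1, 2, 3, 5} and table 3 has {2, 4, 6}, leaving only 7.
Round 1, table 6: round 1 has {1, 2, 3, 5, 7} and table 6 has {6}, leaving only 4.
Round 1, table 7: round 1 has {1, 2, 3, 4, 5, 7} and table 7 has {1}, leaving only 6.
Round 3, table 3: round 3 has {3, 5, 6, 7} and table 3 has {2, 4, 6, 7}, leaving only 1.
Round 2, table 3: round 2 has {5} and table 3 has {1, 2, 4, 6, 7}, leaving only 3.
Round 3, table 6: round 3 has {1, 3, 5, 6, 7} and table 6 has {4, 6}, leaving only 2.
Round 3, table 7: round 3 has {1, 2, 3, 5, 6, 7} and table 7 has {1, 6}, leaving only 4.
Round 4, table 3: round 4 has {4} and table 3 has {1, 2, 3, 4, 6, 7}, leaving only 5.
Round 5, table 4: round 5 has {1, 2, 4} and table 4 has {2, 3, 5, 7}, leaving only 6.
Round 4, table 4: round 4 has {4, 5} and table 4 has {2, 3, 5, 6, 7}, leaving only 1.
Round 5, table 1: round 5 has {1, 2, 4, 6} and table 1 has {1, 3, 5}, leaving only 7.
Round 6, table 4: round 6 has {1, 2, 5, 6, 7} and table 4 has {1, 2, 3, 5, 6, 7}, leaving only 4.
Round 6, table 7: round 6 has {1, 2, 4, 5, 6, 7} and table 7 has {1, 4, 6}, leaving only 3.
Round 5, table 7: round 5 has {1, 2, 4, 6, 7} and table 7 has {1, 3, 4, 6}, leaving only 5.
Round 5, table 6: round 5 has {1, 2, 4, 5, 6, 7} and table 6 has {2, 4, 6}, leaving only 3.
Round 4, table 6: round 4 has {1, 4, 5} and table 6 has {2, 3, 4, 6}, leaving only 7.
Round 2 already has {3, 5} and table 6 already has {2, 3, 4, 6, 7}, so round 2, table 6 must be 1.

1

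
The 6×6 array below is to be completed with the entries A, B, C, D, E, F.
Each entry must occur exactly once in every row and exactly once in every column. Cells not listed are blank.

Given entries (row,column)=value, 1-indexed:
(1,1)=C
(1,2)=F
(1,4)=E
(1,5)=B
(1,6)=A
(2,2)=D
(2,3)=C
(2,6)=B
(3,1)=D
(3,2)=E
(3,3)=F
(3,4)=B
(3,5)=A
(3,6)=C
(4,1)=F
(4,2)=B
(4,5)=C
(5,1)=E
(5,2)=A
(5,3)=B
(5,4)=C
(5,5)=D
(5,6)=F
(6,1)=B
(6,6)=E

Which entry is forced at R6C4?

Row 1, column 3: row 1 has {A, B, C, E, F} and column 3 has {B, C, F}, leaving only D.
Row 2, column 1: row 2 has {B, C, D} and column 1 has {B, C, D, E, F}, leaving only A.
Row 2, column 4: row 2 has {A, B, C, D} and column 4 has {B, C, E}, leaving only F.
Row 2, column 5: row 2 has {A, B, C, D, F} and column 5 has {A, B, C, D}, leaving only E.
Row 4, column 6: row 4 has {B, C, F} and column 6 has {A, B, C, E, F}, leaving only D.
Row 4, column 4: row 4 has {B, C, D, F} and column 4 has {B, C, E, F}, leaving only A.
Row 6 already has {B, E} and column 4 already has {A, B, C, E, F}, so row 6, column 4 must be D.

D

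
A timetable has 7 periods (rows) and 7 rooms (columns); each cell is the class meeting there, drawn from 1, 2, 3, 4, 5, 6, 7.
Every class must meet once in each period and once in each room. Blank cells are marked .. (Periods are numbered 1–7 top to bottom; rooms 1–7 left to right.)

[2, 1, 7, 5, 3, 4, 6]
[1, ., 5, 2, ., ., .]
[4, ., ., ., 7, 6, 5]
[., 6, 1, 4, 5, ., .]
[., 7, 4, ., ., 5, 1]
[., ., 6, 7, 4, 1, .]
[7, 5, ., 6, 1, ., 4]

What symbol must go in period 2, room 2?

4

Period 2, room 5: period 2 has {1, 2, 5} and room 5 has {1, 3, 4, 5, 7}, leaving only 6.
Period 4, room 1: period 4 has {1, 4, 5, 6} and room 1 has {1, 2, 4, 7}, leaving only 3.
Period 5, room 1: period 5 has {1, 4, 5, 7} and room 1 has {1, 2, 3, 4, 7}, leaving only 6.
Period 5, room 4: period 5 has {1, 4, 5, 6, 7} and room 4 has {2, 4, 5, 6, 7}, leaving only 3.
Period 3, room 4: period 3 has {4, 5, 6, 7} and room 4 has {2, 3, 4, 5, 6, 7}, leaving only 1.
Period 5, room 5: period 5 has {1, 3, 4, 5, 6, 7} and room 5 has {1, 3, 4, 5, 6, 7}, leaving only 2.
Period 6, room 1: period 6 has {1, 4, 6, 7} and room 1 has {1, 2, 3, 4, 6, 7}, leaving only 5.
Period 2, room 2 is narrowed to {3, 4}.
If it were 3, then period 2, room 7 would be left with no valid symbol.
So period 2, room 2 must be 4.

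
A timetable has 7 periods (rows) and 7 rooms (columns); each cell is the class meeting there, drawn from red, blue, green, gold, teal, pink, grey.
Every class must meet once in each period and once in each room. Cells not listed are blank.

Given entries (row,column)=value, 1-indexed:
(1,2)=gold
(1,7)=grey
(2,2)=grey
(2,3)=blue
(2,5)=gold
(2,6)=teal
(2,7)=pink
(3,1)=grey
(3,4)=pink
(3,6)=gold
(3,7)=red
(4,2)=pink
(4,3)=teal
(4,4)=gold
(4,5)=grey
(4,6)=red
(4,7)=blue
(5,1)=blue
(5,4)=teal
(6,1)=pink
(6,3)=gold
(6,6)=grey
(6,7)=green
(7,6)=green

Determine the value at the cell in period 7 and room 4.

Period 3, room 3: period 3 has {red, gold, pink, grey} and room 3 has {blue, gold, teal}, leaving only green.
Period 4, room 1: period 4 has {red, blue, gold, teal, pink, grey} and room 1 has {blue, pink, grey}, leaving only green.
Period 2, room 1: period 2 has {blue, gold, teal, pink, grey} and room 1 has {blue, green, pink, grey}, leaving only red.
Period 1, room 1: period 1 has {gold, grey} and room 1 has {red, blue, green, pink, grey}, leaving only teal.
Period 2, room 4: period 2 has {red, blue, gold, teal, pink, grey} and room 4 has {gold, teal, pink}, leaving only green.
Period 5, room 6: period 5 has {blue, teal} and room 6 has {red, green, gold, teal, grey}, leaving only pink.
Period 1, room 6: period 1 has {gold, teal, grey} and room 6 has {red, green, gold, teal, pink, grey}, leaving only blue.
Period 1, room 4: period 1 has {blue, gold, teal, grey} and room 4 has {green, gold, teal, pink}, leaving only red.
Period 1, room 3: period 1 has {red, blue, gold, teal, grey} and room 3 has {blue, green, gold, teal}, leaving only pink.
Period 1, room 5: period 1 has {red, blue, gold, teal, pink, grey} and room 5 has {gold, grey}, leaving only green.
Period 5, room 5: period 5 has {blue, teal, pink} and room 5 has {green, gold, grey}, leaving only red.
Period 5, room 2: period 5 has {red, blue, teal, pink} and room 2 has {gold, pink, grey}, leaving only green.
Period 5, room 3: period 5 has {red, blue, green, teal, pink} and room 3 has {blue, green, gold, teal, pink}, leaving only grey.
Period 5, room 7: period 5 has {red, blue, green, teal, pink, grey} and room 7 has {red, blue, green, pink, grey}, leaving only gold.
Period 6, room 4: period 6 has {green, gold, pink, grey} and room 4 has {red, green, gold, teal, pink}, leaving only blue.
Period 7 already has {green} and room 4 already has {red, blue, green, gold, teal, pink}, so period 7, room 4 must be grey.

grey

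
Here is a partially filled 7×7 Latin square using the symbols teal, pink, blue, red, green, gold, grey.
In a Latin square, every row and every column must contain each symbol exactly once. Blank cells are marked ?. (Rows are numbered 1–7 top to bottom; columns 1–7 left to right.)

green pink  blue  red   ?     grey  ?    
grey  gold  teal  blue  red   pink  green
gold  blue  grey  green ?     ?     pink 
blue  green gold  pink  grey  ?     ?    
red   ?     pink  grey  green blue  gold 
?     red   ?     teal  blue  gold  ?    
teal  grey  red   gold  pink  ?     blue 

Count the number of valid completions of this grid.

1

Row 1, column 5: eliminating its row and column leaves {teal, gold}.
Row 1, column 7: eliminating its row and column leaves {teal}.
Row 3, column 5: eliminating its row and column leaves {teal}.
Row 3, column 6: eliminating its row and column leaves {teal, red}.
Row 4, column 6: eliminating its row and column leaves {teal, red}.
Row 4, column 7: eliminating its row and column leaves {teal, red}.
Row 5, column 2: eliminating its row and column leaves {teal}.
Row 6, column 1: eliminating its row and column leaves {pink}.
Row 6, column 3: eliminating its row and column leaves {green}.
Row 6, column 7: eliminating its row and column leaves {grey}.
Row 7, column 6: eliminating its row and column leaves {green}.
Only one assignment across all blanks avoids any row or column repeat, giving 1 completion.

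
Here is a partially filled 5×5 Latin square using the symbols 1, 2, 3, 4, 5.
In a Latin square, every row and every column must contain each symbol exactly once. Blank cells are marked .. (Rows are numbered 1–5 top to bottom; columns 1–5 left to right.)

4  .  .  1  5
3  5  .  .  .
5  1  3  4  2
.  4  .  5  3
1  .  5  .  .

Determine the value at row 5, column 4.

3

Row 1, column 3: row 1 has {1, 4, 5} and column 3 has {3, 5}, leaving only 2.
Row 1, column 2: row 1 has {1, 2, 4, 5} and column 2 has {1, 4, 5}, leaving only 3.
Row 2, column 4: row 2 has {3, 5} and column 4 has {1, 4, 5}, leaving only 2.
Row 5 already has {1, 5} and column 4 already has {1, 2, 4, 5}, so row 5, column 4 must be 3.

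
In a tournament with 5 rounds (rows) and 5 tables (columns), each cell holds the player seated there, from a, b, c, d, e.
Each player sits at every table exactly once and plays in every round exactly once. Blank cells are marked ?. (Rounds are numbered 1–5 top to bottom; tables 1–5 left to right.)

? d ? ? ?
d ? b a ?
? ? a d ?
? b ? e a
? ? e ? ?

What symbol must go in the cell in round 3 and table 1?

e

Round 1, table 3: round 1 has {d} and table 3 has {a, b, e}, leaving only c.
Round 1, table 4: round 1 has {c, d} and table 4 has {a, d, e}, leaving only b.
Round 1, table 5: round 1 has {b, c, d} and table 5 has {a}, leaving only e.
Round 1, table 1: round 1 has {b, c, d, e} and table 1 has {d}, leaving only a.
Round 2, table 5: round 2 has {a, b, d} and table 5 has {a, e}, leaving only c.
Round 2, table 2: round 2 has {a, b, c, d} and table 2 has {b, d}, leaving only e.
Round 3, table 2: round 3 has {a, d} and table 2 has {b, d, e}, leaving only c.
Round 3, table 5: round 3 has {a, c, d} and table 5 has {a, c, e}, leaving only b.
Round 3 already has {a, b, c, d} and table 1 already has {a, d}, so round 3, table 1 must be e.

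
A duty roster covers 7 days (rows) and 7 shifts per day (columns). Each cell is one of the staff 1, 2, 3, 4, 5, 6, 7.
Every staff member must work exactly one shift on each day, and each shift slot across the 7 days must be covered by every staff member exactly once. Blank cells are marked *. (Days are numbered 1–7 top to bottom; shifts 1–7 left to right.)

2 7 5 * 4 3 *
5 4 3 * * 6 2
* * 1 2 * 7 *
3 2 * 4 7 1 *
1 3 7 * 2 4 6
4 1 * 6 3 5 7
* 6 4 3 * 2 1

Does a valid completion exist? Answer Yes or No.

No

Day 1, shift 7: day 1 together with shift 7 already contain {1, 2, 3, 4, 5, 6, 7} — every symbol — so nothing can go there. The grid has no valid completion.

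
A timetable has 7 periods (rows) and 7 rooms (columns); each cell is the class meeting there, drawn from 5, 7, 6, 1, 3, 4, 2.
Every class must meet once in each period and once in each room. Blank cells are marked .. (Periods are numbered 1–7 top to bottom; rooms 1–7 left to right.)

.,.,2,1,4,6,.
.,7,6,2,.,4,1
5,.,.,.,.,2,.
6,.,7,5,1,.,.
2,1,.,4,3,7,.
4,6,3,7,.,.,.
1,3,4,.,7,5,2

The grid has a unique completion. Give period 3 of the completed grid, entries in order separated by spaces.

Period 3, room 2: period 3 has {5, 2} and room 2 has {7, 6, 1, 3}, leaving only 4.
Period 3, room 3: period 3 has {5, 4, 2} and room 3 has {7, 6, 3, 4, 2}, leaving only 1.
Period 3, room 5: period 3 has {5, 1, 4, 2} and room 5 has {7, 1, 3, 4}, leaving only 6.
Period 3, room 4: period 3 has {5, 6, 1, 4, 2} and room 4 has {5, 7, 1, 4, 2}, leaving only 3.
Period 3, room 7: period 3 has {5, 6, 1, 3, 4, 2} and room 7 has {1, 2}, leaving only 7.
So period 3 reads: 5 4 1 3 6 2 7.

5 4 1 3 6 2 7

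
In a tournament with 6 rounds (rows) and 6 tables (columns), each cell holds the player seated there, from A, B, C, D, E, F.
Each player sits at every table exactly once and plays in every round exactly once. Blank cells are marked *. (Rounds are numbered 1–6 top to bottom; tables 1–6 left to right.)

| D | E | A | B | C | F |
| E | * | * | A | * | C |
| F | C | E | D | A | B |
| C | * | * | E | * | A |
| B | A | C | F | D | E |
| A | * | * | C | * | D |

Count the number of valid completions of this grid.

4

Round 2, table 2: eliminating its round and table leaves {B, D, F}.
Round 2, table 3: eliminating its round and table leaves {B, D, F}.
Round 2, table 5: eliminating its round and table leaves {B, F}.
Round 4, table 2: eliminating its round and table leaves {B, D, F}.
Round 4, table 3: eliminating its round and table leaves {B, D, F}.
Round 4, table 5: eliminating its round and table leaves {B, F}.
Round 6, table 2: eliminating its round and table leaves {B, F}.
Round 6, table 3: eliminating its round and table leaves {B, F}.
Round 6, table 5: eliminating its round and table leaves {B, E, F}.
Enumerating the assignments across these blanks that avoid any round or table repeat gives 4 completions.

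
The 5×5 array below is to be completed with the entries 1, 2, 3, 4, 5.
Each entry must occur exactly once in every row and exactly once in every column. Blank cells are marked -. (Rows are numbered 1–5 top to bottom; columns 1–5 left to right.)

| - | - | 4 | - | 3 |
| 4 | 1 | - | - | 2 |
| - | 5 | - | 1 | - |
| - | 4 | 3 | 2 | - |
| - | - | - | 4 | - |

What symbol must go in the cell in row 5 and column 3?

1

Row 1, column 2: row 1 has {3, 4} and column 2 has {1, 4, 5}, leaving only 2.
Row 1, column 4: row 1 has {2, 3, 4} and column 4 has {1, 2, 4}, leaving only 5.
Row 1, column 1: row 1 has {2, 3, 4, 5} and column 1 has {4}, leaving only 1.
Row 2, column 3: row 2 has {1, 2, 4} and column 3 has {3, 4}, leaving only 5.
Row 2, column 4: row 2 has {1, 2, 4, 5} and column 4 has {1, 2, 4, 5}, leaving only 3.
Row 3, column 3: row 3 has {1, 5} and column 3 has {3, 4, 5}, leaving only 2.
Row 5 already has {4} and column 3 already has {2, 3, 4, 5}, so row 5, column 3 must be 1.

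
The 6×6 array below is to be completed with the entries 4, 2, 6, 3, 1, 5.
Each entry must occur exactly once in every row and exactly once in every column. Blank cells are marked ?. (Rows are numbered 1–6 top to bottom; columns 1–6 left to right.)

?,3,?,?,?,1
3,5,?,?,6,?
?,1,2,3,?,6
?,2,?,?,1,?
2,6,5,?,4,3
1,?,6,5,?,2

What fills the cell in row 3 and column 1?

4

Row 1, column 3: row 1 has {3, 1} and column 3 has {2, 6, 5}, leaving only 4.
Row 2, column 3: row 2 has {6, 3, 5} and column 3 has {4, 2, 6, 5}, leaving only 1.
Row 2, column 6: row 2 has {6, 3, 1, 5} and column 6 has {2, 6, 3, 1}, leaving only 4.
Row 2, column 4: row 2 has {4, 6, 3, 1, 5} and column 4 has {3, 5}, leaving only 2.
Row 1, column 4: row 1 has {4, 3, 1} and column 4 has {2, 3, 5}, leaving only 6.
Row 1, column 1: row 1 has {4, 6, 3, 1} and column 1 has {2, 3, 1}, leaving only 5.
Row 3 already has {2, 6, 3, 1} and column 1 already has {2, 3, 1, 5}, so row 3, column 1 must be 4.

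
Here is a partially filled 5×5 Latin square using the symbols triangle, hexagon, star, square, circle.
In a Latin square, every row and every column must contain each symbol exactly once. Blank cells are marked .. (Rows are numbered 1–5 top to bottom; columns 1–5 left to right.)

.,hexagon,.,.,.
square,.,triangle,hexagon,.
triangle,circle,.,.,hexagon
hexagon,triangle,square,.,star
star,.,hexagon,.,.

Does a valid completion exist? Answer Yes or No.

No

Row 1, column 1: row 1 has {hexagon} and column 1 has {triangle, hexagon, star, square}, so it must be circle.
Row 1, column 3: row 1 has {hexagon, circle} and column 3 has {triangle, hexagon, square}, so it must be star.
Now row 3, column 3: row 3 together with column 3 already contain {triangle, hexagon, star, square, circle} — every symbol — so nothing can go there. The grid has no valid completion.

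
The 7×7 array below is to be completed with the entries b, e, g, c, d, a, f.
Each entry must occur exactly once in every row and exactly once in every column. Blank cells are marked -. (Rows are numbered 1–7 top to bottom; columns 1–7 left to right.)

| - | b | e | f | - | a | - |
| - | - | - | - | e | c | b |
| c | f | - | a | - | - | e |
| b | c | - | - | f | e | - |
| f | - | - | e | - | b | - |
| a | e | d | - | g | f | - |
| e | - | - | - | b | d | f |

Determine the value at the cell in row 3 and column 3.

b

Row 3, column 5: row 3 has {e, c, a, f} and column 5 has {b, e, g, f}, leaving only d.
Row 1, column 5: row 1 has {b, e, a, f} and column 5 has {b, e, g, d, f}, leaving only c.
Row 3, column 6: row 3 has {e, c, d, a, f} and column 6 has {b, e, c, d, a, f}, leaving only g.
Row 3 already has {e, g, c, d, a, f} and column 3 already has {e, d}, so row 3, column 3 must be b.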